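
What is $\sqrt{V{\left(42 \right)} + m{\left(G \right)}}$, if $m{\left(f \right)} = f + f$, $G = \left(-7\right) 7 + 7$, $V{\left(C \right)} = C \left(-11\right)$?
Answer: $i \sqrt{546} \approx 23.367 i$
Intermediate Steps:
$V{\left(C \right)} = - 11 C$
$G = -42$ ($G = -49 + 7 = -42$)
$m{\left(f \right)} = 2 f$
$\sqrt{V{\left(42 \right)} + m{\left(G \right)}} = \sqrt{\left(-11\right) 42 + 2 \left(-42\right)} = \sqrt{-462 - 84} = \sqrt{-546} = i \sqrt{546}$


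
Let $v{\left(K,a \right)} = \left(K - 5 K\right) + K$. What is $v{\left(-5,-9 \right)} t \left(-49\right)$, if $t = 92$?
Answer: $-67620$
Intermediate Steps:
$v{\left(K,a \right)} = - 3 K$ ($v{\left(K,a \right)} = - 4 K + K = - 3 K$)
$v{\left(-5,-9 \right)} t \left(-49\right) = \left(-3\right) \left(-5\right) 92 \left(-49\right) = 15 \cdot 92 \left(-49\right) = 1380 \left(-49\right) = -67620$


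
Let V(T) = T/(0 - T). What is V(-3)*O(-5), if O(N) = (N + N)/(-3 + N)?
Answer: -5/4 ≈ -1.2500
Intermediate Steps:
V(T) = -1 (V(T) = T/((-T)) = T*(-1/T) = -1)
O(N) = 2*N/(-3 + N) (O(N) = (2*N)/(-3 + N) = 2*N/(-3 + N))
V(-3)*O(-5) = -2*(-5)/(-3 - 5) = -2*(-5)/(-8) = -2*(-5)*(-1)/8 = -1*5/4 = -5/4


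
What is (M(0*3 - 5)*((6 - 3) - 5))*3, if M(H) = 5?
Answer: -30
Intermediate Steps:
(M(0*3 - 5)*((6 - 3) - 5))*3 = (5*((6 - 3) - 5))*3 = (5*(3 - 5))*3 = (5*(-2))*3 = -10*3 = -30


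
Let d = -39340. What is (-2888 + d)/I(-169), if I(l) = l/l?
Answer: -42228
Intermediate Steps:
I(l) = 1
(-2888 + d)/I(-169) = (-2888 - 39340)/1 = -42228*1 = -42228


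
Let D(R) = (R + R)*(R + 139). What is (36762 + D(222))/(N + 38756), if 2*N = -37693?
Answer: 131364/13273 ≈ 9.8971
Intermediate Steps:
N = -37693/2 (N = (½)*(-37693) = -37693/2 ≈ -18847.)
D(R) = 2*R*(139 + R) (D(R) = (2*R)*(139 + R) = 2*R*(139 + R))
(36762 + D(222))/(N + 38756) = (36762 + 2*222*(139 + 222))/(-37693/2 + 38756) = (36762 + 2*222*361)/(39819/2) = (36762 + 160284)*(2/39819) = 197046*(2/39819) = 131364/13273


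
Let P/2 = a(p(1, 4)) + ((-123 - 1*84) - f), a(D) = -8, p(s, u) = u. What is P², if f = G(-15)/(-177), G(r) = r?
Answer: 644144400/3481 ≈ 1.8505e+5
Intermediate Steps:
f = 5/59 (f = -15/(-177) = -15*(-1/177) = 5/59 ≈ 0.084746)
P = -25380/59 (P = 2*(-8 + ((-123 - 1*84) - 1*5/59)) = 2*(-8 + ((-123 - 84) - 5/59)) = 2*(-8 + (-207 - 5/59)) = 2*(-8 - 12218/59) = 2*(-12690/59) = -25380/59 ≈ -430.17)
P² = (-25380/59)² = 644144400/3481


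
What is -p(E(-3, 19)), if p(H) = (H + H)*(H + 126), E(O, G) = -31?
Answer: 5890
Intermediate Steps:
p(H) = 2*H*(126 + H) (p(H) = (2*H)*(126 + H) = 2*H*(126 + H))
-p(E(-3, 19)) = -2*(-31)*(126 - 31) = -2*(-31)*95 = -1*(-5890) = 5890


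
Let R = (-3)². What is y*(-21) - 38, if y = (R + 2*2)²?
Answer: -3587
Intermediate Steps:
R = 9
y = 169 (y = (9 + 2*2)² = (9 + 4)² = 13² = 169)
y*(-21) - 38 = 169*(-21) - 38 = -3549 - 38 = -3587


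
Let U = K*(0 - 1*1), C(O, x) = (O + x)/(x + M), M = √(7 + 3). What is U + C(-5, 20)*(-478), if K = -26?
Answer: -4442/13 + 239*√10/13 ≈ -283.56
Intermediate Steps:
M = √10 ≈ 3.1623
C(O, x) = (O + x)/(x + √10)
U = 26 (U = -26*(0 - 1*1) = -26*(0 - 1) = -26*(-1) = 26)
U + C(-5, 20)*(-478) = 26 + ((-5 + 20)/(20 + √10))*(-478) = 26 + (15/(20 + √10))*(-478) = 26 - 7170/(20 + √10)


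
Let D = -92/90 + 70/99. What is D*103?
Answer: -5356/165 ≈ -32.461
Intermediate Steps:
D = -52/165 (D = -92*1/90 + 70*(1/99) = -46/45 + 70/99 = -52/165 ≈ -0.31515)
D*103 = -52/165*103 = -5356/165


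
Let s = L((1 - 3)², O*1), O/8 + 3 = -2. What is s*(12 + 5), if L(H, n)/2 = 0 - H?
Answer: -136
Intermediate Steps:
O = -40 (O = -24 + 8*(-2) = -24 - 16 = -40)
L(H, n) = -2*H (L(H, n) = 2*(0 - H) = 2*(-H) = -2*H)
s = -8 (s = -2*(1 - 3)² = -2*(-2)² = -2*4 = -8)
s*(12 + 5) = -8*(12 + 5) = -8*17 = -136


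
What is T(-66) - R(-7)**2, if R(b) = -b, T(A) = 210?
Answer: 161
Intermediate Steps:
T(-66) - R(-7)**2 = 210 - (-1*(-7))**2 = 210 - 1*7**2 = 210 - 1*49 = 210 - 49 = 161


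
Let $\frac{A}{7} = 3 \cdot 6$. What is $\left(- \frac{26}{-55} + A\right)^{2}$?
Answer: $\frac{48385936}{3025} \approx 15995.0$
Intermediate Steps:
$A = 126$ ($A = 7 \cdot 3 \cdot 6 = 7 \cdot 18 = 126$)
$\left(- \frac{26}{-55} + A\right)^{2} = \left(- \frac{26}{-55} + 126\right)^{2} = \left(\left(-26\right) \left(- \frac{1}{55}\right) + 126\right)^{2} = \left(\frac{26}{55} + 126\right)^{2} = \left(\frac{6956}{55}\right)^{2} = \frac{48385936}{3025}$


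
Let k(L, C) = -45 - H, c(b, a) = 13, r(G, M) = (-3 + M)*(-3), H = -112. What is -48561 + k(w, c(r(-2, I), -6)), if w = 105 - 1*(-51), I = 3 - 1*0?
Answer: -48494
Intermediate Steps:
I = 3 (I = 3 + 0 = 3)
r(G, M) = 9 - 3*M
w = 156 (w = 105 + 51 = 156)
k(L, C) = 67 (k(L, C) = -45 - 1*(-112) = -45 + 112 = 67)
-48561 + k(w, c(r(-2, I), -6)) = -48561 + 67 = -48494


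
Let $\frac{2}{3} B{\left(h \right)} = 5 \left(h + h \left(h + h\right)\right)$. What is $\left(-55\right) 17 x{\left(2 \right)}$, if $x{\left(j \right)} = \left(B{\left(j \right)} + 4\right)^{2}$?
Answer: $-5835335$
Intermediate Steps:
$B{\left(h \right)} = 15 h^{2} + \frac{15 h}{2}$ ($B{\left(h \right)} = \frac{3 \cdot 5 \left(h + h \left(h + h\right)\right)}{2} = \frac{3 \cdot 5 \left(h + h 2 h\right)}{2} = \frac{3 \cdot 5 \left(h + 2 h^{2}\right)}{2} = \frac{3 \left(5 h + 10 h^{2}\right)}{2} = 15 h^{2} + \frac{15 h}{2}$)
$x{\left(j \right)} = \left(4 + \frac{15 j \left(1 + 2 j\right)}{2}\right)^{2}$ ($x{\left(j \right)} = \left(\frac{15 j \left(1 + 2 j\right)}{2} + 4\right)^{2} = \left(4 + \frac{15 j \left(1 + 2 j\right)}{2}\right)^{2}$)
$\left(-55\right) 17 x{\left(2 \right)} = \left(-55\right) 17 \frac{\left(8 + 15 \cdot 2 \left(1 + 2 \cdot 2\right)\right)^{2}}{4} = - 935 \frac{\left(8 + 15 \cdot 2 \left(1 + 4\right)\right)^{2}}{4} = - 935 \frac{\left(8 + 15 \cdot 2 \cdot 5\right)^{2}}{4} = - 935 \frac{\left(8 + 150\right)^{2}}{4} = - 935 \frac{158^{2}}{4} = - 935 \cdot \frac{1}{4} \cdot 24964 = \left(-935\right) 6241 = -5835335$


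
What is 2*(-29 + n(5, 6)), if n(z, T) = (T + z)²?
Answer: 184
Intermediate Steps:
2*(-29 + n(5, 6)) = 2*(-29 + (6 + 5)²) = 2*(-29 + 11²) = 2*(-29 + 121) = 2*92 = 184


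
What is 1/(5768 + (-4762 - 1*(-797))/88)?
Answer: 88/503619 ≈ 0.00017474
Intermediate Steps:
1/(5768 + (-4762 - 1*(-797))/88) = 1/(5768 + (-4762 + 797)*(1/88)) = 1/(5768 - 3965*1/88) = 1/(5768 - 3965/88) = 1/(503619/88) = 88/503619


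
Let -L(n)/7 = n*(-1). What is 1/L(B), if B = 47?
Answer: 1/329 ≈ 0.0030395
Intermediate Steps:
L(n) = 7*n (L(n) = -7*n*(-1) = -(-7)*n = 7*n)
1/L(B) = 1/(7*47) = 1/329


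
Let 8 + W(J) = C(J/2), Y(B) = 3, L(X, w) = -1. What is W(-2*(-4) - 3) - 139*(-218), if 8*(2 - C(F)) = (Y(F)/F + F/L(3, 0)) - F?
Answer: 1211859/40 ≈ 30296.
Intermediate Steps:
C(F) = 2 - 3/(8*F) + F/4 (C(F) = 2 - ((3/F + F/(-1)) - F)/8 = 2 - ((3/F + F*(-1)) - F)/8 = 2 - ((3/F - F) - F)/8 = 2 - ((-F + 3/F) - F)/8 = 2 - (-2*F + 3/F)/8 = 2 + (-3/(8*F) + F/4) = 2 - 3/(8*F) + F/4)
W(J) = -6 - 3/(4*J) + J/8 (W(J) = -8 + (2 - 3*2/J/8 + (J/2)/4) = -8 + (2 - 3/(4*J) + J/8) = -6 - 3/(4*J) + J/8)
W(-2*(-4) - 3) - 139*(-218) = (-6 + (-2*(-4) - 3)*(-48 + (-2*(-4) - 3)))/(8*(-2*(-4) - 3)) - 139*(-218) = (-6 + (8 - 3)*(-48 + (8 - 3)))/(8*(8 - 3)) + 30302 = (⅛)*(-6 + 5*(-48 + 5))/5 + 30302 = (⅛)*(⅕)*(-6 + 5*(-43)) + 30302 = (⅛)*(⅕)*(-6 - 215) + 30302 = (⅛)*(⅕)*(-221) + 30302 = -221/40 + 30302 = 1211859/40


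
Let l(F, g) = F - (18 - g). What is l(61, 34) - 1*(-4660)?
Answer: 4737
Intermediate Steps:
l(F, g) = -18 + F + g (l(F, g) = F + (-18 + g) = -18 + F + g)
l(61, 34) - 1*(-4660) = (-18 + 61 + 34) - 1*(-4660) = 77 + 4660 = 4737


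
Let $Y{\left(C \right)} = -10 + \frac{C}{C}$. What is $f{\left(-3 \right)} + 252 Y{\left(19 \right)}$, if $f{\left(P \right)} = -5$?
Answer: $-2273$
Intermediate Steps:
$Y{\left(C \right)} = -9$ ($Y{\left(C \right)} = -10 + 1 = -9$)
$f{\left(-3 \right)} + 252 Y{\left(19 \right)} = -5 + 252 \left(-9\right) = -5 - 2268 = -2273$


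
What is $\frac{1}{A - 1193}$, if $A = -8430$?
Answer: $- \frac{1}{9623} \approx -0.00010392$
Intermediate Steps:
$\frac{1}{A - 1193} = \frac{1}{-8430 - 1193} = \frac{1}{-9623} = - \frac{1}{9623}$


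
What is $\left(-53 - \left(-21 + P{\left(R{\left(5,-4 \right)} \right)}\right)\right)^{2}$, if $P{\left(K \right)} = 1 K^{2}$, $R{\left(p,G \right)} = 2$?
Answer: $1296$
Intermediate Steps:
$P{\left(K \right)} = K^{2}$
$\left(-53 - \left(-21 + P{\left(R{\left(5,-4 \right)} \right)}\right)\right)^{2} = \left(-53 + \left(21 - 2^{2}\right)\right)^{2} = \left(-53 + \left(21 - 4\right)\right)^{2} = \left(-53 + 17\right)^{2} = \left(-36\right)^{2} = 1296$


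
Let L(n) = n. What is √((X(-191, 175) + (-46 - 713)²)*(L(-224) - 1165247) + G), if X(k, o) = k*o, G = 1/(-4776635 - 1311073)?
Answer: 7*I*√13287250609406736460223/1014618 ≈ 7.9527e+5*I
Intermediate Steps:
G = -1/6087708 (G = 1/(-6087708) = -1/6087708 ≈ -1.6427e-7)
√((X(-191, 175) + (-46 - 713)²)*(L(-224) - 1165247) + G) = √((-191*175 + (-46 - 713)²)*(-224 - 1165247) - 1/6087708) = √((-33425 + (-759)²)*(-1165471) - 1/6087708) = √((-33425 + 576081)*(-1165471) - 1/6087708) = √(542656*(-1165471) - 1/6087708) = √(-632449830976 - 1/6087708) = √(-3850169895631243009/6087708) = 7*I*√13287250609406736460223/1014618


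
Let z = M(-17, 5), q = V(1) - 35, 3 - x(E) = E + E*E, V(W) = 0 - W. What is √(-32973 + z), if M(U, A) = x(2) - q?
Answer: 6*I*√915 ≈ 181.49*I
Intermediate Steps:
V(W) = -W
x(E) = 3 - E - E² (x(E) = 3 - (E + E*E) = 3 - (E + E²) = 3 + (-E - E²) = 3 - E - E²)
q = -36 (q = -1*1 - 35 = -1 - 35 = -36)
M(U, A) = 33 (M(U, A) = (3 - 1*2 - 1*2²) - 1*(-36) = (3 - 2 - 1*4) + 36 = (3 - 2 - 4) + 36 = -3 + 36 = 33)
z = 33
√(-32973 + z) = √(-32973 + 33) = √(-32940) = 6*I*√915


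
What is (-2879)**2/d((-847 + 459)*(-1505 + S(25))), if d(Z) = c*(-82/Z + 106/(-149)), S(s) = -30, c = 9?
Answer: -367772886105110/284146641 ≈ -1.2943e+6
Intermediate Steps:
d(Z) = -954/149 - 738/Z (d(Z) = 9*(-82/Z + 106/(-149)) = 9*(-82/Z + 106*(-1/149)) = 9*(-82/Z - 106/149) = 9*(-106/149 - 82/Z) = -954/149 - 738/Z)
(-2879)**2/d((-847 + 459)*(-1505 + S(25))) = (-2879)**2/(-954/149 - 738*1/((-1505 - 30)*(-847 + 459))) = 8288641/(-954/149 - 738/((-388*(-1535)))) = 8288641/(-954/149 - 738/595580) = 8288641/(-954/149 - 738*1/595580) = 8288641/(-954/149 - 369/297790) = 8288641/(-284146641/44370710) = 8288641*(-44370710/284146641) = -367772886105110/284146641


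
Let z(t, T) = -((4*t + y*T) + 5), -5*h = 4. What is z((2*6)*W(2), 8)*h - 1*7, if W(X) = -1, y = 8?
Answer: 49/5 ≈ 9.8000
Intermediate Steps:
h = -⅘ (h = -⅕*4 = -⅘ ≈ -0.80000)
z(t, T) = -5 - 8*T - 4*t (z(t, T) = -((4*t + 8*T) + 5) = -(5 + 4*t + 8*T) = -5 - 8*T - 4*t)
z((2*6)*W(2), 8)*h - 1*7 = (-5 - 8*8 - 4*2*6*(-1))*(-⅘) - 1*7 = (-5 - 64 - 48*(-1))*(-⅘) - 7 = (-5 - 64 - 4*(-12))*(-⅘) - 7 = (-5 - 64 + 48)*(-⅘) - 7 = -21*(-⅘) - 7 = 84/5 - 7 = 49/5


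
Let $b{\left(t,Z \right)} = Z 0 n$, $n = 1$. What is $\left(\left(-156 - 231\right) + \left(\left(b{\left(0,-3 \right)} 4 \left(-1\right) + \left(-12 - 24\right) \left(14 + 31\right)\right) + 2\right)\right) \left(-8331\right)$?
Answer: $16703655$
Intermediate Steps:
$b{\left(t,Z \right)} = 0$ ($b{\left(t,Z \right)} = Z 0 \cdot 1 = 0 \cdot 1 = 0$)
$\left(\left(-156 - 231\right) + \left(\left(b{\left(0,-3 \right)} 4 \left(-1\right) + \left(-12 - 24\right) \left(14 + 31\right)\right) + 2\right)\right) \left(-8331\right) = \left(\left(-156 - 231\right) + \left(\left(0 \cdot 4 \left(-1\right) + \left(-12 - 24\right) \left(14 + 31\right)\right) + 2\right)\right) \left(-8331\right) = \left(-387 + \left(\left(0 \left(-1\right) - 1620\right) + 2\right)\right) \left(-8331\right) = \left(-387 + \left(\left(0 - 1620\right) + 2\right)\right) \left(-8331\right) = \left(-387 + \left(-1620 + 2\right)\right) \left(-8331\right) = \left(-387 - 1618\right) \left(-8331\right) = \left(-2005\right) \left(-8331\right) = 16703655$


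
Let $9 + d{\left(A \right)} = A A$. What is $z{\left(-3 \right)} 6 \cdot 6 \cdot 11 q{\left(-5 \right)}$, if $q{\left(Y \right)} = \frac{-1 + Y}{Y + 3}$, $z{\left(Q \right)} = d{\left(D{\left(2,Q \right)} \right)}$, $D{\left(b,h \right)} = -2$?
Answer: $-5940$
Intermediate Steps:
$d{\left(A \right)} = -9 + A^{2}$ ($d{\left(A \right)} = -9 + A A = -9 + A^{2}$)
$z{\left(Q \right)} = -5$ ($z{\left(Q \right)} = -9 + \left(-2\right)^{2} = -9 + 4 = -5$)
$q{\left(Y \right)} = \frac{-1 + Y}{3 + Y}$
$z{\left(-3 \right)} 6 \cdot 6 \cdot 11 q{\left(-5 \right)} = \left(-5\right) 6 \cdot 6 \cdot 11 \frac{-1 - 5}{3 - 5} = \left(-30\right) 6 \cdot 11 \frac{1}{-2} \left(-6\right) = \left(-180\right) 11 \left(\left(- \frac{1}{2}\right) \left(-6\right)\right) = \left(-1980\right) 3 = -5940$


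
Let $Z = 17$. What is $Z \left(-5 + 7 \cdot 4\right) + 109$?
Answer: $500$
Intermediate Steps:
$Z \left(-5 + 7 \cdot 4\right) + 109 = 17 \left(-5 + 7 \cdot 4\right) + 109 = 17 \left(-5 + 28\right) + 109 = 17 \cdot 23 + 109 = 391 + 109 = 500$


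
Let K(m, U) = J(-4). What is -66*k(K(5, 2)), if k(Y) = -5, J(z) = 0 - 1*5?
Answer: 330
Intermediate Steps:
J(z) = -5 (J(z) = 0 - 5 = -5)
K(m, U) = -5
-66*k(K(5, 2)) = -66*(-5) = 330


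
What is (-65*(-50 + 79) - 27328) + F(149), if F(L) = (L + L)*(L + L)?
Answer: 59591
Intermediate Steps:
F(L) = 4*L² (F(L) = (2*L)*(2*L) = 4*L²)
(-65*(-50 + 79) - 27328) + F(149) = (-65*(-50 + 79) - 27328) + 4*149² = (-65*29 - 27328) + 4*22201 = (-1885 - 27328) + 88804 = -29213 + 88804 = 59591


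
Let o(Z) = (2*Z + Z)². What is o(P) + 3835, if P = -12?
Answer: 5131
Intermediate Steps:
o(Z) = 9*Z² (o(Z) = (3*Z)² = 9*Z²)
o(P) + 3835 = 9*(-12)² + 3835 = 9*144 + 3835 = 1296 + 3835 = 5131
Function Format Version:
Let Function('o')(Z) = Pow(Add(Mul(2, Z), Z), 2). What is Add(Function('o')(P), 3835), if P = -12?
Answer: 5131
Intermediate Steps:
Function('o')(Z) = Mul(9, Pow(Z, 2)) (Function('o')(Z) = Pow(Mul(3, Z), 2) = Mul(9, Pow(Z, 2)))
Add(Function('o')(P), 3835) = Add(Mul(9, Pow(-12, 2)), 3835) = Add(Mul(9, 144), 3835) = Add(1296, 3835) = 5131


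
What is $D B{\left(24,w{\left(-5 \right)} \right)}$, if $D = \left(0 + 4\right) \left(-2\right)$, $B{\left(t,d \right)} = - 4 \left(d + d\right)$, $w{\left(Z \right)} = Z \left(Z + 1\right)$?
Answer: $1280$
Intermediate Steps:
$w{\left(Z \right)} = Z \left(1 + Z\right)$
$B{\left(t,d \right)} = - 8 d$ ($B{\left(t,d \right)} = - 4 \cdot 2 d = - 8 d$)
$D = -8$ ($D = 4 \left(-2\right) = -8$)
$D B{\left(24,w{\left(-5 \right)} \right)} = - 8 \left(- 8 \left(- 5 \left(1 - 5\right)\right)\right) = - 8 \left(- 8 \left(\left(-5\right) \left(-4\right)\right)\right) = - 8 \left(\left(-8\right) 20\right) = \left(-8\right) \left(-160\right) = 1280$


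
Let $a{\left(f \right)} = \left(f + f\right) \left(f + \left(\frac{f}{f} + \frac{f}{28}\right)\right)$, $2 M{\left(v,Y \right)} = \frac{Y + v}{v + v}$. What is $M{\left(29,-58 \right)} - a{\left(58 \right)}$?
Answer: $- \frac{198367}{28} \approx -7084.5$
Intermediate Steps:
$M{\left(v,Y \right)} = \frac{Y + v}{4 v}$ ($M{\left(v,Y \right)} = \frac{\left(Y + v\right) \frac{1}{v + v}}{2} = \frac{\left(Y + v\right) \frac{1}{2 v}}{2} = \frac{\frac{1}{2} \frac{1}{v} \left(Y + v\right)}{2} = \frac{Y + v}{4 v}$)
$a{\left(f \right)} = 2 f \left(1 + \frac{29 f}{28}\right)$ ($a{\left(f \right)} = 2 f \left(f + \left(1 + f \frac{1}{28}\right)\right) = 2 f \left(f + \left(1 + \frac{f}{28}\right)\right) = 2 f \left(1 + \frac{29 f}{28}\right)$)
$M{\left(29,-58 \right)} - a{\left(58 \right)} = \frac{-58 + 29}{4 \cdot 29} - \frac{1}{14} \cdot 58 \left(28 + 29 \cdot 58\right) = \frac{1}{4} \cdot \frac{1}{29} \left(-29\right) - \frac{1}{14} \cdot 58 \left(28 + 1682\right) = - \frac{1}{4} - \frac{1}{14} \cdot 58 \cdot 1710 = - \frac{1}{4} - \frac{49590}{7} = - \frac{198367}{28}$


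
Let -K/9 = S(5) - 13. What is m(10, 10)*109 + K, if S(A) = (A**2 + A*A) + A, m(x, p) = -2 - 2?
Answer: -814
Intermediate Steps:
m(x, p) = -4
S(A) = A + 2*A**2 (S(A) = (A**2 + A**2) + A = 2*A**2 + A = A + 2*A**2)
K = -378 (K = -9*(5*(1 + 2*5) - 13) = -9*(5*(1 + 10) - 13) = -9*(5*11 - 13) = -9*(55 - 13) = -9*42 = -378)
m(10, 10)*109 + K = -4*109 - 378 = -436 - 378 = -814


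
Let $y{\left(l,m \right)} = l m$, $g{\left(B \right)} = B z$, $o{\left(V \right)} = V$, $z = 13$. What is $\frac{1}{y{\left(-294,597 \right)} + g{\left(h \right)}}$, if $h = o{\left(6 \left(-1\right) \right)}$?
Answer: $- \frac{1}{175596} \approx -5.6949 \cdot 10^{-6}$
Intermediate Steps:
$h = -6$ ($h = 6 \left(-1\right) = -6$)
$g{\left(B \right)} = 13 B$ ($g{\left(B \right)} = B 13 = 13 B$)
$\frac{1}{y{\left(-294,597 \right)} + g{\left(h \right)}} = \frac{1}{\left(-294\right) 597 + 13 \left(-6\right)} = \frac{1}{-175518 - 78} = \frac{1}{-175596} = - \frac{1}{175596}$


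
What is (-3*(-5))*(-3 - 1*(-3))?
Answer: 0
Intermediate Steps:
(-3*(-5))*(-3 - 1*(-3)) = 15*(-3 + 3) = 15*0 = 0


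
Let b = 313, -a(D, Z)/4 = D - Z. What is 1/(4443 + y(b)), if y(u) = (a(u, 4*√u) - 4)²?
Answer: 1662107/2256980461017 + 40192*√313/2256980461017 ≈ 1.0515e-6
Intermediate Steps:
a(D, Z) = -4*D + 4*Z (a(D, Z) = -4*(D - Z) = -4*D + 4*Z)
y(u) = (-4 - 4*u + 16*√u)² (y(u) = ((-4*u + 4*(4*√u)) - 4)² = ((-4*u + 16*√u) - 4)² = (-4 - 4*u + 16*√u)²)
1/(4443 + y(b)) = 1/(4443 + 16*(1 + 313 - 4*√313)²) = 1/(4443 + 16*(314 - 4*√313)²)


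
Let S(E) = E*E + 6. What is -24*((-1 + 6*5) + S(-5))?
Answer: -1440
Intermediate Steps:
S(E) = 6 + E² (S(E) = E² + 6 = 6 + E²)
-24*((-1 + 6*5) + S(-5)) = -24*((-1 + 6*5) + (6 + (-5)²)) = -24*((-1 + 30) + (6 + 25)) = -24*(29 + 31) = -24*60 = -1440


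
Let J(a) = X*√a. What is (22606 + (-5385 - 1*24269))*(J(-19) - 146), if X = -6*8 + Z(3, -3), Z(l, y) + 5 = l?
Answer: 1029008 + 352400*I*√19 ≈ 1.029e+6 + 1.5361e+6*I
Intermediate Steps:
Z(l, y) = -5 + l
X = -50 (X = -6*8 + (-5 + 3) = -48 - 2 = -50)
J(a) = -50*√a
(22606 + (-5385 - 1*24269))*(J(-19) - 146) = (22606 + (-5385 - 1*24269))*(-50*I*√19 - 146) = (22606 + (-5385 - 24269))*(-50*I*√19 - 146) = (22606 - 29654)*(-50*I*√19 - 146) = -7048*(-146 - 50*I*√19) = 1029008 + 352400*I*√19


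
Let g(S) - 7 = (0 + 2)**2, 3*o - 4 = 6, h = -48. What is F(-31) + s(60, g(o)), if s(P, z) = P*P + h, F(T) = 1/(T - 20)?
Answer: 181151/51 ≈ 3552.0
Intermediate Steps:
F(T) = 1/(-20 + T)
o = 10/3 (o = 4/3 + (1/3)*6 = 4/3 + 2 = 10/3 ≈ 3.3333)
g(S) = 11 (g(S) = 7 + (0 + 2)**2 = 7 + 2**2 = 7 + 4 = 11)
s(P, z) = -48 + P**2 (s(P, z) = P*P - 48 = P**2 - 48 = -48 + P**2)
F(-31) + s(60, g(o)) = 1/(-20 - 31) + (-48 + 60**2) = 1/(-51) + (-48 + 3600) = -1/51 + 3552 = 181151/51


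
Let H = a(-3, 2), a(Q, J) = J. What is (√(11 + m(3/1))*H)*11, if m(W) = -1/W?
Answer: 88*√6/3 ≈ 71.852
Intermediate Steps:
H = 2
(√(11 + m(3/1))*H)*11 = (√(11 - 1/(3/1))*2)*11 = (√(11 - 1/(3*1))*2)*11 = (√(11 - 1/3)*2)*11 = (√(11 - 1*⅓)*2)*11 = (√(11 - ⅓)*2)*11 = (√(32/3)*2)*11 = ((4*√6/3)*2)*11 = (8*√6/3)*11 = 88*√6/3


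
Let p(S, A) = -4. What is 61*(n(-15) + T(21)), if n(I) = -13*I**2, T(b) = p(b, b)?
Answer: -178669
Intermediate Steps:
T(b) = -4
61*(n(-15) + T(21)) = 61*(-13*(-15)**2 - 4) = 61*(-13*225 - 4) = 61*(-2925 - 4) = 61*(-2929) = -178669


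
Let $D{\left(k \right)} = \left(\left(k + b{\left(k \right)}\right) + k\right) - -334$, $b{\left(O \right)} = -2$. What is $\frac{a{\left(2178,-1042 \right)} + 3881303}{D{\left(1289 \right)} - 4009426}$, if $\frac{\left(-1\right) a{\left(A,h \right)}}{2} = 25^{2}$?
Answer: $- \frac{3880053}{4006516} \approx -0.96844$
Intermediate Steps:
$a{\left(A,h \right)} = -1250$ ($a{\left(A,h \right)} = - 2 \cdot 25^{2} = \left(-2\right) 625 = -1250$)
$D{\left(k \right)} = 332 + 2 k$ ($D{\left(k \right)} = \left(\left(k - 2\right) + k\right) - -334 = \left(\left(-2 + k\right) + k\right) + 334 = \left(-2 + 2 k\right) + 334 = 332 + 2 k$)
$\frac{a{\left(2178,-1042 \right)} + 3881303}{D{\left(1289 \right)} - 4009426} = \frac{-1250 + 3881303}{\left(332 + 2 \cdot 1289\right) - 4009426} = \frac{3880053}{\left(332 + 2578\right) - 4009426} = \frac{3880053}{2910 - 4009426} = \frac{3880053}{-4006516} = 3880053 \left(- \frac{1}{4006516}\right) = - \frac{3880053}{4006516}$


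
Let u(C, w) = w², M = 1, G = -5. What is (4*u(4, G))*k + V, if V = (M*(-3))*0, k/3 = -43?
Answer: -12900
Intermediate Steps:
k = -129 (k = 3*(-43) = -129)
V = 0 (V = (1*(-3))*0 = -3*0 = 0)
(4*u(4, G))*k + V = (4*(-5)²)*(-129) + 0 = (4*25)*(-129) + 0 = 100*(-129) + 0 = -12900 + 0 = -12900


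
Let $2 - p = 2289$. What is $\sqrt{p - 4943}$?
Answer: $i \sqrt{7230} \approx 85.029 i$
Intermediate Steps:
$p = -2287$ ($p = 2 - 2289 = -2287$)
$\sqrt{p - 4943} = \sqrt{-2287 - 4943} = \sqrt{-7230} = i \sqrt{7230}$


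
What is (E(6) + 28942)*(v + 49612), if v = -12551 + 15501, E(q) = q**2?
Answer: 1523141636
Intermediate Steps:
v = 2950
(E(6) + 28942)*(v + 49612) = (6**2 + 28942)*(2950 + 49612) = (36 + 28942)*52562 = 28978*52562 = 1523141636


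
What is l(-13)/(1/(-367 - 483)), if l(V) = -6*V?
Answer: -66300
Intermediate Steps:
l(-13)/(1/(-367 - 483)) = (-6*(-13))/(1/(-367 - 483)) = 78/(1/(-850)) = 78/(-1/850) = 78*(-850) = -66300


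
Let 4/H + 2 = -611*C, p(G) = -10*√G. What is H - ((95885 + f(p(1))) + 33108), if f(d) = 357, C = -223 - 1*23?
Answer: -4860455599/37576 ≈ -1.2935e+5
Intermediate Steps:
C = -246 (C = -223 - 23 = -246)
H = 1/37576 (H = 4/(-2 - 611*(-246)) = 4/(-2 + 150306) = 4/150304 = 4*(1/150304) = 1/37576 ≈ 2.6613e-5)
H - ((95885 + f(p(1))) + 33108) = 1/37576 - ((95885 + 357) + 33108) = 1/37576 - (96242 + 33108) = 1/37576 - 1*129350 = 1/37576 - 129350 = -4860455599/37576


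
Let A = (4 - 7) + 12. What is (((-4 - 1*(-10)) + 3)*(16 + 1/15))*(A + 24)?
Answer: 23859/5 ≈ 4771.8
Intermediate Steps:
A = 9 (A = -3 + 12 = 9)
(((-4 - 1*(-10)) + 3)*(16 + 1/15))*(A + 24) = (((-4 - 1*(-10)) + 3)*(16 + 1/15))*(9 + 24) = (((-4 + 10) + 3)*(16 + 1/15))*33 = ((6 + 3)*(241/15))*33 = (9*(241/15))*33 = (723/5)*33 = 23859/5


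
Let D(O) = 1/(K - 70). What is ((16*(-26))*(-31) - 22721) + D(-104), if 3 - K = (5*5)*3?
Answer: -1395151/142 ≈ -9825.0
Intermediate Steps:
K = -72 (K = 3 - 5*5*3 = 3 - 25*3 = 3 - 1*75 = 3 - 75 = -72)
D(O) = -1/142 (D(O) = 1/(-72 - 70) = 1/(-142) = -1/142)
((16*(-26))*(-31) - 22721) + D(-104) = ((16*(-26))*(-31) - 22721) - 1/142 = (-416*(-31) - 22721) - 1/142 = (12896 - 22721) - 1/142 = -9825 - 1/142 = -1395151/142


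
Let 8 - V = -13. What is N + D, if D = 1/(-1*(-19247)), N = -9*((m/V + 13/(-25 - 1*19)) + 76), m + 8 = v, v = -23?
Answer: -3960281659/5928076 ≈ -668.05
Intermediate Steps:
m = -31 (m = -8 - 23 = -31)
V = 21 (V = 8 - 1*(-13) = 8 + 13 = 21)
N = -205761/308 (N = -9*((-31/21 + 13/(-25 - 1*19)) + 76) = -9*((-31*1/21 + 13/(-25 - 19)) + 76) = -9*((-31/21 + 13/(-44)) + 76) = -9*((-31/21 + 13*(-1/44)) + 76) = -9*((-31/21 - 13/44) + 76) = -9*(-1637/924 + 76) = -9*68587/924 = -205761/308 ≈ -668.05)
D = 1/19247 ≈ 5.1956e-5
N + D = -205761/308 + 1/19247 = -3960281659/5928076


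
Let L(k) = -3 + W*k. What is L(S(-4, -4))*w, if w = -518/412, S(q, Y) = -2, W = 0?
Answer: 777/206 ≈ 3.7718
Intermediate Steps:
L(k) = -3 (L(k) = -3 + 0*k = -3 + 0 = -3)
w = -259/206 (w = -518*1/412 = -259/206 ≈ -1.2573)
L(S(-4, -4))*w = -3*(-259/206) = 777/206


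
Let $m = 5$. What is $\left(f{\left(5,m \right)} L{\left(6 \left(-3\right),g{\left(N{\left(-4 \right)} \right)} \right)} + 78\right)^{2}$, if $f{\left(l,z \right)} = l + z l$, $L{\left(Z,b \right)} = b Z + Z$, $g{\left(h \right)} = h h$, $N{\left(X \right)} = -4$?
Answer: $82846404$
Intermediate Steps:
$g{\left(h \right)} = h^{2}$
$L{\left(Z,b \right)} = Z + Z b$ ($L{\left(Z,b \right)} = Z b + Z = Z + Z b$)
$f{\left(l,z \right)} = l + l z$
$\left(f{\left(5,m \right)} L{\left(6 \left(-3\right),g{\left(N{\left(-4 \right)} \right)} \right)} + 78\right)^{2} = \left(5 \left(1 + 5\right) 6 \left(-3\right) \left(1 + \left(-4\right)^{2}\right) + 78\right)^{2} = \left(5 \cdot 6 \left(- 18 \left(1 + 16\right)\right) + 78\right)^{2} = \left(30 \left(\left(-18\right) 17\right) + 78\right)^{2} = \left(30 \left(-306\right) + 78\right)^{2} = \left(-9180 + 78\right)^{2} = \left(-9102\right)^{2} = 82846404$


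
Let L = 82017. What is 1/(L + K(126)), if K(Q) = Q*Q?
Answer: 1/97893 ≈ 1.0215e-5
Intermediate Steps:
K(Q) = Q²
1/(L + K(126)) = 1/(82017 + 126²) = 1/(82017 + 15876) = 1/97893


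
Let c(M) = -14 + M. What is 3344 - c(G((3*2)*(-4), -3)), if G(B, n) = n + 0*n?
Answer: 3361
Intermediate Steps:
G(B, n) = n (G(B, n) = n + 0 = n)
3344 - c(G((3*2)*(-4), -3)) = 3344 - (-14 - 3) = 3344 - 1*(-17) = 3344 + 17 = 3361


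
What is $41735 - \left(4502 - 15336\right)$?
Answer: $52569$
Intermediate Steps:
$41735 - \left(4502 - 15336\right) = 41735 - -10834 = 41735 + 10834 = 52569$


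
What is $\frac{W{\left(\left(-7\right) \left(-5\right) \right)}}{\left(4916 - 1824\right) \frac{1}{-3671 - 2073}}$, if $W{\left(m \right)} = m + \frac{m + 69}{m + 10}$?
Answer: $- \frac{2411044}{34785} \approx -69.313$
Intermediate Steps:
$W{\left(m \right)} = m + \frac{69 + m}{10 + m}$
$\frac{W{\left(\left(-7\right) \left(-5\right) \right)}}{\left(4916 - 1824\right) \frac{1}{-3671 - 2073}} = \frac{\frac{1}{10 - -35} \left(69 + \left(\left(-7\right) \left(-5\right)\right)^{2} + 11 \left(\left(-7\right) \left(-5\right)\right)\right)}{\left(4916 - 1824\right) \frac{1}{-3671 - 2073}} = \frac{\frac{1}{10 + 35} \left(69 + 35^{2} + 11 \cdot 35\right)}{3092 \frac{1}{-5744}} = \frac{\frac{1}{45} \left(69 + 1225 + 385\right)}{3092 \left(- \frac{1}{5744}\right)} = \frac{\frac{1}{45} \cdot 1679}{- \frac{773}{1436}} = \frac{1679}{45} \left(- \frac{1436}{773}\right) = - \frac{2411044}{34785}$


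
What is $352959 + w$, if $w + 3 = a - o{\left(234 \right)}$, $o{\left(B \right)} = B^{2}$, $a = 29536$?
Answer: $327736$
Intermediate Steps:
$w = -25223$ ($w = -3 + \left(29536 - 234^{2}\right) = -3 + \left(29536 - 54756\right) = -3 - 25220 = -25223$)
$352959 + w = 352959 - 25223 = 327736$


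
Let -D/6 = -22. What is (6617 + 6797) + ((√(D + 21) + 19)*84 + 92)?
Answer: 15102 + 252*√17 ≈ 16141.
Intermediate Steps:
D = 132 (D = -6*(-22) = 132)
(6617 + 6797) + ((√(D + 21) + 19)*84 + 92) = (6617 + 6797) + ((√(132 + 21) + 19)*84 + 92) = 13414 + ((√153 + 19)*84 + 92) = 13414 + ((3*√17 + 19)*84 + 92) = 13414 + ((19 + 3*√17)*84 + 92) = 13414 + ((1596 + 252*√17) + 92) = 13414 + (1688 + 252*√17) = 15102 + 252*√17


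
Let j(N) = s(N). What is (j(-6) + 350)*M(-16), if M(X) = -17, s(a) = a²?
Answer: -6562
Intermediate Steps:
j(N) = N²
(j(-6) + 350)*M(-16) = ((-6)² + 350)*(-17) = (36 + 350)*(-17) = 386*(-17) = -6562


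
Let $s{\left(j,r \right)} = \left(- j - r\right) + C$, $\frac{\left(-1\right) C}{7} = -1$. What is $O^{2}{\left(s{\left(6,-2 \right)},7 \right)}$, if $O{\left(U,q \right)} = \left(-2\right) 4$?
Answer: $64$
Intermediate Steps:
$C = 7$ ($C = \left(-7\right) \left(-1\right) = 7$)
$s{\left(j,r \right)} = 7 - j - r$ ($s{\left(j,r \right)} = \left(- j - r\right) + 7 = 7 - j - r$)
$O{\left(U,q \right)} = -8$
$O^{2}{\left(s{\left(6,-2 \right)},7 \right)} = \left(-8\right)^{2} = 64$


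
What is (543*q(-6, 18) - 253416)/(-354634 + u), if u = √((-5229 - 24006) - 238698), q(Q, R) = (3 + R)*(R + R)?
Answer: -4285397256/9674272453 - 12084*I*√267933/9674272453 ≈ -0.44297 - 0.00064655*I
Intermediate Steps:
q(Q, R) = 2*R*(3 + R) (q(Q, R) = (3 + R)*(2*R) = 2*R*(3 + R))
u = I*√267933 (u = √(-29235 - 238698) = √(-267933) = I*√267933 ≈ 517.62*I)
(543*q(-6, 18) - 253416)/(-354634 + u) = (543*(2*18*(3 + 18)) - 253416)/(-354634 + I*√267933) = (543*(2*18*21) - 253416)/(-354634 + I*√267933) = (543*756 - 253416)/(-354634 + I*√267933) = (410508 - 253416)/(-354634 + I*√267933) = 157092/(-354634 + I*√267933)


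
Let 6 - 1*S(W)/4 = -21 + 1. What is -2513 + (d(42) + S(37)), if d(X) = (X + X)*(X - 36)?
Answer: -1905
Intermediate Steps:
S(W) = 104 (S(W) = 24 - 4*(-21 + 1) = 24 - 4*(-20) = 24 + 80 = 104)
d(X) = 2*X*(-36 + X) (d(X) = (2*X)*(-36 + X) = 2*X*(-36 + X))
-2513 + (d(42) + S(37)) = -2513 + (2*42*(-36 + 42) + 104) = -2513 + (2*42*6 + 104) = -2513 + (504 + 104) = -2513 + 608 = -1905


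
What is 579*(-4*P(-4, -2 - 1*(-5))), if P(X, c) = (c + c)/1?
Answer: -13896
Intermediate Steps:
P(X, c) = 2*c (P(X, c) = (2*c)*1 = 2*c)
579*(-4*P(-4, -2 - 1*(-5))) = 579*(-8*(-2 - 1*(-5))) = 579*(-8*(-2 + 5)) = 579*(-8*3) = 579*(-4*6) = 579*(-24) = -13896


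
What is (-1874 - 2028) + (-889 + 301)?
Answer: -4490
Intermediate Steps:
(-1874 - 2028) + (-889 + 301) = -3902 - 588 = -4490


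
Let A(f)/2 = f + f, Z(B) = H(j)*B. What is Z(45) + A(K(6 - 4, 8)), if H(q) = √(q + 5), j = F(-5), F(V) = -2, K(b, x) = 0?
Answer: 45*√3 ≈ 77.942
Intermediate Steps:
j = -2
H(q) = √(5 + q)
Z(B) = B*√3 (Z(B) = √(5 - 2)*B = √3*B = B*√3)
A(f) = 4*f (A(f) = 2*(f + f) = 2*(2*f) = 4*f)
Z(45) + A(K(6 - 4, 8)) = 45*√3 + 4*0 = 45*√3 + 0 = 45*√3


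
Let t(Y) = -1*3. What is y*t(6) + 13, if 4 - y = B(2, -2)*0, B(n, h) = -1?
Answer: 1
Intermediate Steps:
t(Y) = -3
y = 4 (y = 4 - (-1)*0 = 4 - 1*0 = 4 + 0 = 4)
y*t(6) + 13 = 4*(-3) + 13 = -12 + 13 = 1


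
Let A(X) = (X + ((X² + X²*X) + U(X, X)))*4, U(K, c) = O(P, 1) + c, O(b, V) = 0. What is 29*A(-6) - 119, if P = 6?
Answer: -22391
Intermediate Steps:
U(K, c) = c (U(K, c) = 0 + c = c)
A(X) = 4*X² + 4*X³ + 8*X (A(X) = (X + ((X² + X²*X) + X))*4 = (X + ((X² + X³) + X))*4 = (X + (X + X² + X³))*4 = (X² + X³ + 2*X)*4 = 4*X² + 4*X³ + 8*X)
29*A(-6) - 119 = 29*(4*(-6)*(2 - 6 + (-6)²)) - 119 = 29*(4*(-6)*(2 - 6 + 36)) - 119 = 29*(4*(-6)*32) - 119 = 29*(-768) - 119 = -22272 - 119 = -22391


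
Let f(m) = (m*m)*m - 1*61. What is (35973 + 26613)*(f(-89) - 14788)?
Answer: -45050529348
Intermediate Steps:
f(m) = -61 + m³ (f(m) = m²*m - 61 = m³ - 61 = -61 + m³)
(35973 + 26613)*(f(-89) - 14788) = (35973 + 26613)*((-61 + (-89)³) - 14788) = 62586*((-61 - 704969) - 14788) = 62586*(-705030 - 14788) = 62586*(-719818) = -45050529348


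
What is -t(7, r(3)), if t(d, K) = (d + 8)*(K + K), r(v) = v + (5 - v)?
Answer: -150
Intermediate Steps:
r(v) = 5
t(d, K) = 2*K*(8 + d) (t(d, K) = (8 + d)*(2*K) = 2*K*(8 + d))
-t(7, r(3)) = -2*5*(8 + 7) = -2*5*15 = -1*150 = -150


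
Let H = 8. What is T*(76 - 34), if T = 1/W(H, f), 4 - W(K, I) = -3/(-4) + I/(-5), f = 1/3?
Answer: 2520/199 ≈ 12.663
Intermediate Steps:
f = 1/3 (f = 1*(1/3) = 1/3 ≈ 0.33333)
W(K, I) = 13/4 + I/5 (W(K, I) = 4 - (-3/(-4) + I/(-5)) = 4 - (-3*(-1/4) + I*(-1/5)) = 4 - (3/4 - I/5) = 4 + (-3/4 + I/5) = 13/4 + I/5)
T = 60/199 (T = 1/(13/4 + (1/5)*(1/3)) = 1/(13/4 + 1/15) = 1/(199/60) = 60/199 ≈ 0.30151)
T*(76 - 34) = 60*(76 - 34)/199 = (60/199)*42 = 2520/199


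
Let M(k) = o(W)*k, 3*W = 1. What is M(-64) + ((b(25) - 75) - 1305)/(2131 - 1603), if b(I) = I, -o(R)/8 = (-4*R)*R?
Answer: -364513/1584 ≈ -230.12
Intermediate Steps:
W = ⅓ (W = (⅓)*1 = ⅓ ≈ 0.33333)
o(R) = 32*R² (o(R) = -8*(-4*R)*R = -(-32)*R² = 32*R²)
M(k) = 32*k/9 (M(k) = (32*(⅓)²)*k = (32*(⅑))*k = 32*k/9)
M(-64) + ((b(25) - 75) - 1305)/(2131 - 1603) = (32/9)*(-64) + ((25 - 75) - 1305)/(2131 - 1603) = -2048/9 + (-50 - 1305)/528 = -2048/9 - 1355*1/528 = -2048/9 - 1355/528 = -364513/1584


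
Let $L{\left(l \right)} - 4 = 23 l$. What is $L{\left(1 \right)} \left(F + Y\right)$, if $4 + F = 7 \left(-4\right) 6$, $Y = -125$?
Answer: $-8019$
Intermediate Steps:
$F = -172$ ($F = -4 + 7 \left(-4\right) 6 = -4 - 168 = -172$)
$L{\left(l \right)} = 4 + 23 l$
$L{\left(1 \right)} \left(F + Y\right) = \left(4 + 23 \cdot 1\right) \left(-172 - 125\right) = \left(4 + 23\right) \left(-297\right) = 27 \left(-297\right) = -8019$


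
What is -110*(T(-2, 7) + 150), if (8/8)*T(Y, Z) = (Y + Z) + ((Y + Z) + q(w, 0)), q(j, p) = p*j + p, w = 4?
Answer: -17600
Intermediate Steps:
q(j, p) = p + j*p (q(j, p) = j*p + p = p + j*p)
T(Y, Z) = 2*Y + 2*Z (T(Y, Z) = (Y + Z) + ((Y + Z) + 0*(1 + 4)) = (Y + Z) + ((Y + Z) + 0*5) = (Y + Z) + ((Y + Z) + 0) = (Y + Z) + (Y + Z) = 2*Y + 2*Z)
-110*(T(-2, 7) + 150) = -110*((2*(-2) + 2*7) + 150) = -110*((-4 + 14) + 150) = -110*(10 + 150) = -110*160 = -17600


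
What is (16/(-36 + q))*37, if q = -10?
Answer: -296/23 ≈ -12.870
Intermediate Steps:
(16/(-36 + q))*37 = (16/(-36 - 10))*37 = (16/(-46))*37 = -1/46*16*37 = -8/23*37 = -296/23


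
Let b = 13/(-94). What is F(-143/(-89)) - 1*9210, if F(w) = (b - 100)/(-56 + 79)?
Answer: -19921433/2162 ≈ -9214.4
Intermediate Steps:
b = -13/94 (b = 13*(-1/94) = -13/94 ≈ -0.13830)
F(w) = -9413/2162 (F(w) = (-13/94 - 100)/(-56 + 79) = -9413/94/23 = -9413/94*1/23 = -9413/2162)
F(-143/(-89)) - 1*9210 = -9413/2162 - 1*9210 = -9413/2162 - 9210 = -19921433/2162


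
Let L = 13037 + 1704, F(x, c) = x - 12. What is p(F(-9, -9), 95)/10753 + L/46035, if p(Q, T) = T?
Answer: 162883298/495014355 ≈ 0.32905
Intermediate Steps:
F(x, c) = -12 + x
L = 14741
p(F(-9, -9), 95)/10753 + L/46035 = 95/10753 + 14741/46035 = 162883298/495014355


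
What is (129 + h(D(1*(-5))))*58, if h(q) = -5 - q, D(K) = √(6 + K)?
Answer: 7134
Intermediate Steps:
(129 + h(D(1*(-5))))*58 = (129 + (-5 - √(6 + 1*(-5))))*58 = (129 + (-5 - √(6 - 5)))*58 = (129 + (-5 - √1))*58 = (129 + (-5 - 1*1))*58 = (129 + (-5 - 1))*58 = (129 - 6)*58 = 123*58 = 7134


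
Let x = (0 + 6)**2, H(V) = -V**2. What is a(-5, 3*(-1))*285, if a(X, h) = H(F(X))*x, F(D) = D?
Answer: -256500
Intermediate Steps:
x = 36 (x = 6**2 = 36)
a(X, h) = -36*X**2 (a(X, h) = -X**2*36 = -36*X**2)
a(-5, 3*(-1))*285 = -36*(-5)**2*285 = -36*25*285 = -900*285 = -256500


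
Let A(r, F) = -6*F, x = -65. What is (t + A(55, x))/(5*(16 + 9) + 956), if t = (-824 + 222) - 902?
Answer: -1114/1081 ≈ -1.0305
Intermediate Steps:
t = -1504 (t = -602 - 902 = -1504)
(t + A(55, x))/(5*(16 + 9) + 956) = (-1504 - 6*(-65))/(5*(16 + 9) + 956) = (-1504 + 390)/(5*25 + 956) = -1114/(125 + 956) = -1114/1081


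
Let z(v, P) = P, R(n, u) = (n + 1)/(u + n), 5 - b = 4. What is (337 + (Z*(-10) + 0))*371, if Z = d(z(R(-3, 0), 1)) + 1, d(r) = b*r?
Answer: 117607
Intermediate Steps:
b = 1 (b = 5 - 1*4 = 5 - 4 = 1)
R(n, u) = (1 + n)/(n + u)
d(r) = r (d(r) = 1*r = r)
Z = 2 (Z = 1 + 1 = 2)
(337 + (Z*(-10) + 0))*371 = (337 + (2*(-10) + 0))*371 = (337 + (-20 + 0))*371 = (337 - 20)*371 = 317*371 = 117607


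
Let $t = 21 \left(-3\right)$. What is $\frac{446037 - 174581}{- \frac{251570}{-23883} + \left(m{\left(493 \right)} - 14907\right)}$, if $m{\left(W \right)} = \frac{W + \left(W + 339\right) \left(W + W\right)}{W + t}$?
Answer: $- \frac{32797281984}{1569151207} \approx -20.901$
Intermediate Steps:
$t = -63$
$m{\left(W \right)} = \frac{W + 2 W \left(339 + W\right)}{-63 + W}$ ($m{\left(W \right)} = \frac{W + \left(W + 339\right) \left(W + W\right)}{W - 63} = \frac{W + \left(339 + W\right) 2 W}{-63 + W} = \frac{W + 2 W \left(339 + W\right)}{-63 + W}$)
$\frac{446037 - 174581}{- \frac{251570}{-23883} + \left(m{\left(493 \right)} - 14907\right)} = \frac{446037 - 174581}{- \frac{251570}{-23883} - \left(14907 - \frac{493 \left(679 + 2 \cdot 493\right)}{-63 + 493}\right)} = \frac{271456}{\left(-251570\right) \left(- \frac{1}{23883}\right) - \left(14907 - \frac{493 \left(679 + 986\right)}{430}\right)} = \frac{271456}{\frac{251570}{23883} - \left(14907 - \frac{164169}{86}\right)} = \frac{271456}{\frac{251570}{23883} + \left(\frac{164169}{86} - 14907\right)} = \frac{271456}{\frac{251570}{23883} - \frac{1117833}{86}} = \frac{271456}{- \frac{26675570519}{2053938}} = 271456 \left(- \frac{2053938}{26675570519}\right) = - \frac{32797281984}{1569151207}$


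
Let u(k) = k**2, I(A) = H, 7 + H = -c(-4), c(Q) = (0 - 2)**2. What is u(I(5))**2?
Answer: 14641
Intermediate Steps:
c(Q) = 4 (c(Q) = (-2)**2 = 4)
H = -11 (H = -7 - 1*4 = -7 - 4 = -11)
I(A) = -11
u(I(5))**2 = ((-11)**2)**2 = 121**2 = 14641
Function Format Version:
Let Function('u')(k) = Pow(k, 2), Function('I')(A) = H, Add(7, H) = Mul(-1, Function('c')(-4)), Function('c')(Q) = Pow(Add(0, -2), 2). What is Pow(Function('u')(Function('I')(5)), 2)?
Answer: 14641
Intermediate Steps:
Function('c')(Q) = 4 (Function('c')(Q) = Pow(-2, 2) = 4)
H = -11 (H = Add(-7, Mul(-1, 4)) = Add(-7, -4) = -11)
Function('I')(A) = -11
Pow(Function('u')(Function('I')(5)), 2) = Pow(Pow(-11, 2), 2) = Pow(121, 2) = 14641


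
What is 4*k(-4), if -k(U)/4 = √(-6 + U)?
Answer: -16*I*√10 ≈ -50.596*I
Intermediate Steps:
k(U) = -4*√(-6 + U)
4*k(-4) = 4*(-4*√(-6 - 4)) = 4*(-4*I*√10) = -16*I*√10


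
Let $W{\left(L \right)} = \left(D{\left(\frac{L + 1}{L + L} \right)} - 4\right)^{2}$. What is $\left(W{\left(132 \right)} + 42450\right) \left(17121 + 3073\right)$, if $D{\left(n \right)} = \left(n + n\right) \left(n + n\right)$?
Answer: $\frac{130153817698157153}{151797888} \approx 8.5742 \cdot 10^{8}$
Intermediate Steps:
$D{\left(n \right)} = 4 n^{2}$ ($D{\left(n \right)} = 2 n 2 n = 4 n^{2}$)
$W{\left(L \right)} = \left(-4 + \frac{\left(1 + L\right)^{2}}{L^{2}}\right)^{2}$ ($W{\left(L \right)} = \left(4 \left(\frac{L + 1}{L + L}\right)^{2} - 4\right)^{2} = \left(4 \left(\frac{1 + L}{2 L}\right)^{2} - 4\right)^{2} = \left(4 \frac{\left(1 + L\right)^{2}}{4 L^{2}} - 4\right)^{2} = \left(\frac{\left(1 + L\right)^{2}}{L^{2}} - 4\right)^{2} = \left(-4 + \frac{\left(1 + L\right)^{2}}{L^{2}}\right)^{2}$)
$\left(W{\left(132 \right)} + 42450\right) \left(17121 + 3073\right) = \left(\frac{\left(\left(1 + 132\right)^{2} - 4 \cdot 132^{2}\right)^{2}}{303595776} + 42450\right) \left(17121 + 3073\right) = \left(\frac{\left(133^{2} - 69696\right)^{2}}{303595776} + 42450\right) 20194 = \left(\frac{\left(17689 - 69696\right)^{2}}{303595776} + 42450\right) 20194 = \left(\frac{\left(-52007\right)^{2}}{303595776} + 42450\right) 20194 = \left(\frac{1}{303595776} \cdot 2704728049 + 42450\right) 20194 = \left(\frac{2704728049}{303595776} + 42450\right) 20194 = \frac{12890345419249}{303595776} \cdot 20194 = \frac{130153817698157153}{151797888}$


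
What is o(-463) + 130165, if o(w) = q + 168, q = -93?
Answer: 130240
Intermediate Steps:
o(w) = 75 (o(w) = -93 + 168 = 75)
o(-463) + 130165 = 75 + 130165 = 130240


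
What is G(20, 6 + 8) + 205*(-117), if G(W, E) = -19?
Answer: -24004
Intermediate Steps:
G(20, 6 + 8) + 205*(-117) = -19 + 205*(-117) = -19 - 23985 = -24004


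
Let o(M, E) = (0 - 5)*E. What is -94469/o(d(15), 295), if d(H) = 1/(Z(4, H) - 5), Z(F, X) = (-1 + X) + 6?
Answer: 94469/1475 ≈ 64.047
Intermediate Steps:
Z(F, X) = 5 + X
d(H) = 1/H (d(H) = 1/((5 + H) - 5) = 1/H)
o(M, E) = -5*E
-94469/o(d(15), 295) = -94469/((-5*295)) = -94469/(-1475) = -94469*(-1/1475) = 94469/1475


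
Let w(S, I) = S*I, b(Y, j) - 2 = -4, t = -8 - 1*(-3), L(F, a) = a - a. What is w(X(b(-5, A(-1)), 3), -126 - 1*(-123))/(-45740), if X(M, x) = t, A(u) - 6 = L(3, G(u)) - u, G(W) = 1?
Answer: -3/9148 ≈ -0.00032794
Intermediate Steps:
L(F, a) = 0
t = -5 (t = -8 + 3 = -5)
A(u) = 6 - u (A(u) = 6 + (0 - u) = 6 - u)
b(Y, j) = -2 (b(Y, j) = 2 - 4 = -2)
X(M, x) = -5
w(S, I) = I*S
w(X(b(-5, A(-1)), 3), -126 - 1*(-123))/(-45740) = ((-126 - 1*(-123))*(-5))/(-45740) = ((-126 + 123)*(-5))*(-1/45740) = -3*(-5)*(-1/45740) = 15*(-1/45740) = -3/9148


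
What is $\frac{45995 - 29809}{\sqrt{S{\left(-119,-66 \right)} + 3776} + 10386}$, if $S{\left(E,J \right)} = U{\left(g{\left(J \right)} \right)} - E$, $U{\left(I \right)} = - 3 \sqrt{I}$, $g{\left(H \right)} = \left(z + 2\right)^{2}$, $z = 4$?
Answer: $\frac{168107796}{107865119} - \frac{16186 \sqrt{3877}}{107865119} \approx 1.5492$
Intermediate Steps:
$g{\left(H \right)} = 36$ ($g{\left(H \right)} = \left(4 + 2\right)^{2} = 6^{2} = 36$)
$S{\left(E,J \right)} = -18 - E$ ($S{\left(E,J \right)} = - 3 \sqrt{36} - E = \left(-3\right) 6 - E = -18 - E$)
$\frac{45995 - 29809}{\sqrt{S{\left(-119,-66 \right)} + 3776} + 10386} = \frac{45995 - 29809}{\sqrt{\left(-18 - -119\right) + 3776} + 10386} = \frac{16186}{\sqrt{\left(-18 + 119\right) + 3776} + 10386} = \frac{16186}{\sqrt{101 + 3776} + 10386} = \frac{16186}{\sqrt{3877} + 10386} = \frac{16186}{10386 + \sqrt{3877}}$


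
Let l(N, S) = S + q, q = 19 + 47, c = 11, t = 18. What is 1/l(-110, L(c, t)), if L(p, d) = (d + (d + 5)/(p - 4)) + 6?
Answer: 7/653 ≈ 0.010720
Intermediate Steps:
q = 66
L(p, d) = 6 + d + (5 + d)/(-4 + p) (L(p, d) = (d + (5 + d)/(-4 + p)) + 6 = 6 + d + (5 + d)/(-4 + p))
l(N, S) = 66 + S (l(N, S) = S + 66 = 66 + S)
1/l(-110, L(c, t)) = 1/(66 + (-19 - 3*18 + 6*11 + 18*11)/(-4 + 11)) = 1/(66 + (-19 - 54 + 66 + 198)/7) = 1/(66 + (1/7)*191) = 1/(66 + 191/7) = 1/(653/7) = 7/653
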